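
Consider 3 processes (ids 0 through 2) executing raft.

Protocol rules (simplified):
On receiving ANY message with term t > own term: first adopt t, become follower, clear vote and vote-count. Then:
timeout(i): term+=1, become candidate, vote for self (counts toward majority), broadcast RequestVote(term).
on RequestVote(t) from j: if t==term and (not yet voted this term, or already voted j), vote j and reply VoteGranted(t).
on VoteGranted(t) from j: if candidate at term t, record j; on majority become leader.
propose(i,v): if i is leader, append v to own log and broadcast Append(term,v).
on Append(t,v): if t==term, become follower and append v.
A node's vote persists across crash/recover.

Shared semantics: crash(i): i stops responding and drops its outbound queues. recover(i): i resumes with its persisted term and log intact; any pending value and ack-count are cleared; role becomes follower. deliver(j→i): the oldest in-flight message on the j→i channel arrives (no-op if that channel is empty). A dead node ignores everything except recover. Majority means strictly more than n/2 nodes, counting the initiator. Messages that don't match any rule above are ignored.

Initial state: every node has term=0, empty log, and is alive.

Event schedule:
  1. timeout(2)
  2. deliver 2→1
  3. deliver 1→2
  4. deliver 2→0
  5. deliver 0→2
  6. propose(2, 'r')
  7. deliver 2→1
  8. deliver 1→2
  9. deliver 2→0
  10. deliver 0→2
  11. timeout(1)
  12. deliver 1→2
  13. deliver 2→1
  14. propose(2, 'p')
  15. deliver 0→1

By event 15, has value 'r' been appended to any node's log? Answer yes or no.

after 1 — timeout(2): n2:cand/t1/[-]
after 2 — deliver 2→1: n1:foll/t1/[-]
after 3 — deliver 1→2: n2:lead/t1/[-]
after 4 — deliver 2→0: n0:foll/t1/[-]
after 5 — deliver 0→2: ·
after 6 — propose(2,'r'): n2:lead/t1/[r]
after 7 — deliver 2→1: n1:foll/t1/[r]
after 8 — deliver 1→2: ·
after 9 — deliver 2→0: n0:foll/t1/[r]
after 10 — deliver 0→2: ·
after 11 — timeout(1): n1:cand/t2/[r]
after 12 — deliver 1→2: n2:foll/t2/[r]
after 13 — deliver 2→1: n1:lead/t2/[r]
after 14 — propose(2,'p'): ·
after 15 — deliver 0→1: ·

yes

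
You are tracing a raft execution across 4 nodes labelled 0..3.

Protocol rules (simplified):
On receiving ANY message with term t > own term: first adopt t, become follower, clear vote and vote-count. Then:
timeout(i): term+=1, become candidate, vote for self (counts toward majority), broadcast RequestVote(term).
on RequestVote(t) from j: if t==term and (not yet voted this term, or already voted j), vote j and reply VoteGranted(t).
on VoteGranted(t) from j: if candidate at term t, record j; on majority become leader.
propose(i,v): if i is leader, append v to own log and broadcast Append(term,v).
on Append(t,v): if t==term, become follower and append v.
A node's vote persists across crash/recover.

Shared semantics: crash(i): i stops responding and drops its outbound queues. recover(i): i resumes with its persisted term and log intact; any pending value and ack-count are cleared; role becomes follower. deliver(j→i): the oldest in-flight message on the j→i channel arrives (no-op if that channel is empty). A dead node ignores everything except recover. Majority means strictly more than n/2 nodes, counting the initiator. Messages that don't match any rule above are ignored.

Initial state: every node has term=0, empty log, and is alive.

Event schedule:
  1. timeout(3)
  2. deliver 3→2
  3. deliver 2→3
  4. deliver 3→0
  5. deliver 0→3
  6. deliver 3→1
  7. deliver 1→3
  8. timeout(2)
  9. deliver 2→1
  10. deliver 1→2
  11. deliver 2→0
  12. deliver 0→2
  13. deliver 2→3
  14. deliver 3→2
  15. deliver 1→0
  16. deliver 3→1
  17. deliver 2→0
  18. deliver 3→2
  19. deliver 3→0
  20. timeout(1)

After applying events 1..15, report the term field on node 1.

2

e1 timeout(3): 3[cand,t=1,-]
e2 deliver 3→2: 2[foll,t=1,-]
e3 deliver 2→3: ·
e4 deliver 3→0: 0[foll,t=1,-]
e5 deliver 0→3: 3[lead,t=1,-]
e6 deliver 3→1: 1[foll,t=1,-]
e7 deliver 1→3: ·
e8 timeout(2): 2[cand,t=2,-]
e9 deliver 2→1: 1[foll,t=2,-]
e10 deliver 1→2: ·
e11 deliver 2→0: 0[foll,t=2,-]
e12 deliver 0→2: 2[lead,t=2,-]
e13 deliver 2→3: 3[foll,t=2,-]
e14 deliver 3→2: ·
e15 deliver 1→0: ·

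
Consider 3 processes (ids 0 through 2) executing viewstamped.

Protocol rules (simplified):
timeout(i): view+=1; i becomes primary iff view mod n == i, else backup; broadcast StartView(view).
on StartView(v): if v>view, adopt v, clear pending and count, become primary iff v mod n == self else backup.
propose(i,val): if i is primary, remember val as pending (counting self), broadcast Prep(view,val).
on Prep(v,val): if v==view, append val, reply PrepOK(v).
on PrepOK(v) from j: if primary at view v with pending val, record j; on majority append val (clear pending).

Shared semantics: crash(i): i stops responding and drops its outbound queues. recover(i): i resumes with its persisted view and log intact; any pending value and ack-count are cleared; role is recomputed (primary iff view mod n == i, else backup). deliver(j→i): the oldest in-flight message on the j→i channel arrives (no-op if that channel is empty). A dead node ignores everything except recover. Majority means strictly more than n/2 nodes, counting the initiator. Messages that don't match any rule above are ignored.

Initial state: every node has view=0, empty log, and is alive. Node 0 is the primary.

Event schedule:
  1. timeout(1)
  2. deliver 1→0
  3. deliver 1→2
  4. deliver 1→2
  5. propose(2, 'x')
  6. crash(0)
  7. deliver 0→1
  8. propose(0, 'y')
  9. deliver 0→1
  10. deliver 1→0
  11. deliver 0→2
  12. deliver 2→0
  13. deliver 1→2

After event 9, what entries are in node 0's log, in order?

empty

[1] timeout(1) → N1(prim v1 [-])
[2] deliver 1→0 → N0(back v1 [-])
[3] deliver 1→2 → N2(back v1 [-])
[4] deliver 1→2 → ∅
[5] propose(2,'x') → ∅
[6] crash(0) → N0(✗back v1 [-])
[7] deliver 0→1 → ∅
[8] propose(0,'y') → ∅
[9] deliver 0→1 → ∅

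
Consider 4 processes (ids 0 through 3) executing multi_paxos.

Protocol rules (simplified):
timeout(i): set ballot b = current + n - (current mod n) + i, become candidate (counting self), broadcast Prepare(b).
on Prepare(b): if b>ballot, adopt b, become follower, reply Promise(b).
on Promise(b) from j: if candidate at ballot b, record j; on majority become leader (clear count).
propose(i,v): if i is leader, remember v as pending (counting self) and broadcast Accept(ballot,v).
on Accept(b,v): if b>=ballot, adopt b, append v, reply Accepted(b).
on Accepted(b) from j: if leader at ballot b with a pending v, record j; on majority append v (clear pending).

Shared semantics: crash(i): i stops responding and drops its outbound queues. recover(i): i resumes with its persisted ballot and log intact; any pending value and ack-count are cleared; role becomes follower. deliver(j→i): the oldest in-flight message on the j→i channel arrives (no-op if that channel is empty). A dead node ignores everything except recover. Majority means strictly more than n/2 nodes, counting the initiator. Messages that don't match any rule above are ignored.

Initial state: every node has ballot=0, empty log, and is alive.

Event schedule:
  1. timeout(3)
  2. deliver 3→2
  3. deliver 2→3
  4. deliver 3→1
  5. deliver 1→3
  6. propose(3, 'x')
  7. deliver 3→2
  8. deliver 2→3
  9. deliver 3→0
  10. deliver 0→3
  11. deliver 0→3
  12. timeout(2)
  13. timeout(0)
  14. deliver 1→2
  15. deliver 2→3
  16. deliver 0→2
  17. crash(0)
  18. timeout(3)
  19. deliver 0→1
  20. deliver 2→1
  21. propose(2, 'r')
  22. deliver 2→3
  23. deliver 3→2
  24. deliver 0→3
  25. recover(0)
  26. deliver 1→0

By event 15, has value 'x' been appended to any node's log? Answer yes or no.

yes

1. timeout(3):  <3:cand b7 ->
2. deliver 3→2:  <2:foll b7 ->
3. deliver 2→3:  nop
4. deliver 3→1:  <1:foll b7 ->
5. deliver 1→3:  <3:lead b7 ->
6. propose(3,'x'):  nop
7. deliver 3→2:  <2:foll b7 x>
8. deliver 2→3:  nop
9. deliver 3→0:  <0:foll b7 ->
10. deliver 0→3:  nop
11. deliver 0→3:  nop
12. timeout(2):  <2:cand b10 x>
13. timeout(0):  <0:cand b8 ->
14. deliver 1→2:  nop
15. deliver 2→3:  <3:foll b10 ->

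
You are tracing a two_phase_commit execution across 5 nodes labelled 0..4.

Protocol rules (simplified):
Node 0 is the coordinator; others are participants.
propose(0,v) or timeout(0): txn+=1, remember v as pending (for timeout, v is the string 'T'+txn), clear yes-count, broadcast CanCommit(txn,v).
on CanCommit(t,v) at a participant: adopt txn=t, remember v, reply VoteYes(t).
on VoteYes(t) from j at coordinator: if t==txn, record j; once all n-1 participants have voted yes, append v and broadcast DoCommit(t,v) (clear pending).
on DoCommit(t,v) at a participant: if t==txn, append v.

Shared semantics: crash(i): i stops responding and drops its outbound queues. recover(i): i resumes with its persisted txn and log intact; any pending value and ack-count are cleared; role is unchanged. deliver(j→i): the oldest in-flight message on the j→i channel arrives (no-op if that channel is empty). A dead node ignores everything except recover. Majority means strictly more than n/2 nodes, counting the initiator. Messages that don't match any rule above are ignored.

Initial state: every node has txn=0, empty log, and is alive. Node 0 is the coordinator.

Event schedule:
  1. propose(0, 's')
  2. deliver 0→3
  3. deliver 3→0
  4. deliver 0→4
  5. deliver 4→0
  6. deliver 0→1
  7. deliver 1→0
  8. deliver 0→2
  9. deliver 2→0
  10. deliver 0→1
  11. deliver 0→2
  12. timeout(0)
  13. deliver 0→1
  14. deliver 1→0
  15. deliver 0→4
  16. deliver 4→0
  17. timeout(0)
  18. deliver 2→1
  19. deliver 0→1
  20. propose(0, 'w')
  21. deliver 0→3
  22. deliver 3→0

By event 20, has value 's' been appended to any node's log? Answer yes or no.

yes

step 1 propose(0,'s'): 0={coor,t=1,log=-}
step 2 deliver 0→3: 3={part,t=1,log=-}
step 3 deliver 3→0: —
step 4 deliver 0→4: 4={part,t=1,log=-}
step 5 deliver 4→0: —
step 6 deliver 0→1: 1={part,t=1,log=-}
step 7 deliver 1→0: —
step 8 deliver 0→2: 2={part,t=1,log=-}
step 9 deliver 2→0: 0={coor,t=1,log=s}
step 10 deliver 0→1: 1={part,t=1,log=s}
step 11 deliver 0→2: 2={part,t=1,log=s}
step 12 timeout(0): 0={coor,t=2,log=s}
step 13 deliver 0→1: 1={part,t=2,log=s}
step 14 deliver 1→0: —
step 15 deliver 0→4: 4={part,t=1,log=s}
step 16 deliver 4→0: —
step 17 timeout(0): 0={coor,t=3,log=s}
step 18 deliver 2→1: —
step 19 deliver 0→1: 1={part,t=3,log=s}
step 20 propose(0,'w'): 0={coor,t=4,log=s}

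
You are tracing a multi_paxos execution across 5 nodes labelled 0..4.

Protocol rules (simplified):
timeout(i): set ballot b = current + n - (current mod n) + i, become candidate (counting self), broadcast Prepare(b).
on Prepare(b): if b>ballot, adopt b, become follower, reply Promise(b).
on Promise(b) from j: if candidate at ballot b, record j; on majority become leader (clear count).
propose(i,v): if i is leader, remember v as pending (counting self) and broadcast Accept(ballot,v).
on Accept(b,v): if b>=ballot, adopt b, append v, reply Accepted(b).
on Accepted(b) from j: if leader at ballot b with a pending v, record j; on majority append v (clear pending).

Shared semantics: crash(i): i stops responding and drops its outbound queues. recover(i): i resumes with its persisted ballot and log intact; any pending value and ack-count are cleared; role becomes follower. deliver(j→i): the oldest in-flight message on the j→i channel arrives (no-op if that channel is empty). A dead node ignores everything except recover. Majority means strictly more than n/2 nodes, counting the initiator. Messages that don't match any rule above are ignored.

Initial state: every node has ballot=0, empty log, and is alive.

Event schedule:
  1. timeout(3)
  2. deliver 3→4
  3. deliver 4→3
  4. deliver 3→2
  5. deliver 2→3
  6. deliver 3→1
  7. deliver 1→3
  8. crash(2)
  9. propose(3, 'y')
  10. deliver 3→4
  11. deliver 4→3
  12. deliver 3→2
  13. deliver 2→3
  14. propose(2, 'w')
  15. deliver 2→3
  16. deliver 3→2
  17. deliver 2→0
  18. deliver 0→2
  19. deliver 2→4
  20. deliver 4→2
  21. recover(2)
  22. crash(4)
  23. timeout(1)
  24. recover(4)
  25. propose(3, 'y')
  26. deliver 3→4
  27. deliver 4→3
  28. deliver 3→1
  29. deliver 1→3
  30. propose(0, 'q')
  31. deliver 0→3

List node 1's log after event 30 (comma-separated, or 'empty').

empty

1. timeout(3):  <3:cand b8 ->
2. deliver 3→4:  <4:foll b8 ->
3. deliver 4→3:  nop
4. deliver 3→2:  <2:foll b8 ->
5. deliver 2→3:  <3:lead b8 ->
6. deliver 3→1:  <1:foll b8 ->
7. deliver 1→3:  nop
8. crash(2):  <2:✗foll b8 ->
9. propose(3,'y'):  nop
10. deliver 3→4:  <4:foll b8 y>
11. deliver 4→3:  nop
12. deliver 3→2:  nop
13. deliver 2→3:  nop
14. propose(2,'w'):  nop
15. deliver 2→3:  nop
16. deliver 3→2:  nop
17. deliver 2→0:  nop
18. deliver 0→2:  nop
19. deliver 2→4:  nop
20. deliver 4→2:  nop
21. recover(2):  <2:foll b8 ->
22. crash(4):  <4:✗foll b8 y>
23. timeout(1):  <1:cand b11 ->
24. recover(4):  <4:foll b8 y>
25. propose(3,'y'):  nop
26. deliver 3→4:  <4:foll b8 y,y>
27. deliver 4→3:  nop
28. deliver 3→1:  nop
29. deliver 1→3:  <3:foll b11 ->
30. propose(0,'q'):  nop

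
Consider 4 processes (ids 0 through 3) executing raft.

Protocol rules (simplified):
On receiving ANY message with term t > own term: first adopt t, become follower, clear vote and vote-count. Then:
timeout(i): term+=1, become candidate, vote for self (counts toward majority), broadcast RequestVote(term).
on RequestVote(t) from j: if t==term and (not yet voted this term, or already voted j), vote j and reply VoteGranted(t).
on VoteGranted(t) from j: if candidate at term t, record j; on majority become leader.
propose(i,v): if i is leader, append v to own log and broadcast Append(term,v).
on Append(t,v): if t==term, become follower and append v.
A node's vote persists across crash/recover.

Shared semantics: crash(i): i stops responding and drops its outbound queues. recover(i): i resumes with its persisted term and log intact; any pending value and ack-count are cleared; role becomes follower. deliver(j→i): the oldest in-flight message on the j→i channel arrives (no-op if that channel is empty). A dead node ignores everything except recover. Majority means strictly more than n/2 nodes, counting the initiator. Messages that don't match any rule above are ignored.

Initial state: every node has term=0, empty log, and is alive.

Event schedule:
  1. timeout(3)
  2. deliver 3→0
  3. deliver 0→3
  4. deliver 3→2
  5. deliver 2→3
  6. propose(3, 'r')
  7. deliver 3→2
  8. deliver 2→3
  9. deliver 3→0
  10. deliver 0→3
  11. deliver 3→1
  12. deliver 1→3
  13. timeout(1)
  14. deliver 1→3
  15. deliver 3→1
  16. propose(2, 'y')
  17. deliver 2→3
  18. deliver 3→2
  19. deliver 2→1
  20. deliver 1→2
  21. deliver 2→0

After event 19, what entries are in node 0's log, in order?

r

step 1 timeout(3): 3={cand,t=1,log=-}
step 2 deliver 3→0: 0={foll,t=1,log=-}
step 3 deliver 0→3: —
step 4 deliver 3→2: 2={foll,t=1,log=-}
step 5 deliver 2→3: 3={lead,t=1,log=-}
step 6 propose(3,'r'): 3={lead,t=1,log=r}
step 7 deliver 3→2: 2={foll,t=1,log=r}
step 8 deliver 2→3: —
step 9 deliver 3→0: 0={foll,t=1,log=r}
step 10 deliver 0→3: —
step 11 deliver 3→1: 1={foll,t=1,log=-}
step 12 deliver 1→3: —
step 13 timeout(1): 1={cand,t=2,log=-}
step 14 deliver 1→3: 3={foll,t=2,log=r}
step 15 deliver 3→1: —
step 16 propose(2,'y'): —
step 17 deliver 2→3: —
step 18 deliver 3→2: —
step 19 deliver 2→1: —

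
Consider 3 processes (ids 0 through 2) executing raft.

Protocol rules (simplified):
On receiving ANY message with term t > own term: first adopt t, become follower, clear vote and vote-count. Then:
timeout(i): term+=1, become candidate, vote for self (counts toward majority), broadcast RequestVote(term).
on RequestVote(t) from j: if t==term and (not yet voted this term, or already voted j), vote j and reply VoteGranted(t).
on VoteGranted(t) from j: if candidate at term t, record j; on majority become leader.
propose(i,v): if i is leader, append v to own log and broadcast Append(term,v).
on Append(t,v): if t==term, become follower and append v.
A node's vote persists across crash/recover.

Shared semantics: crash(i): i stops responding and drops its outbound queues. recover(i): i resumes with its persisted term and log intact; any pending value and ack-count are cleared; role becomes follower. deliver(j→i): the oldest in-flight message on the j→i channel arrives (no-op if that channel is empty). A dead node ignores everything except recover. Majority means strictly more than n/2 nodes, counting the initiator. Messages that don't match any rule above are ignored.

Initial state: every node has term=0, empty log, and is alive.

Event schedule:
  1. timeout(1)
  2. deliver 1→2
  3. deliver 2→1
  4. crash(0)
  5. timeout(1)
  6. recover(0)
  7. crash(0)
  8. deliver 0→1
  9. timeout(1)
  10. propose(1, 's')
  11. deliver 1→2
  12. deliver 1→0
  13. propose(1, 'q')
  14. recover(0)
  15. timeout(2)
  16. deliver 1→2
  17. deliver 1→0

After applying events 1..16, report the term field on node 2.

1. timeout(1):  <1:cand t1 ->
2. deliver 1→2:  <2:foll t1 ->
3. deliver 2→1:  <1:lead t1 ->
4. crash(0):  <0:✗foll t0 ->
5. timeout(1):  <1:cand t2 ->
6. recover(0):  <0:foll t0 ->
7. crash(0):  <0:✗foll t0 ->
8. deliver 0→1:  nop
9. timeout(1):  <1:cand t3 ->
10. propose(1,'s'):  nop
11. deliver 1→2:  <2:foll t2 ->
12. deliver 1→0:  nop
13. propose(1,'q'):  nop
14. recover(0):  <0:foll t0 ->
15. timeout(2):  <2:cand t3 ->
16. deliver 1→2:  nop

3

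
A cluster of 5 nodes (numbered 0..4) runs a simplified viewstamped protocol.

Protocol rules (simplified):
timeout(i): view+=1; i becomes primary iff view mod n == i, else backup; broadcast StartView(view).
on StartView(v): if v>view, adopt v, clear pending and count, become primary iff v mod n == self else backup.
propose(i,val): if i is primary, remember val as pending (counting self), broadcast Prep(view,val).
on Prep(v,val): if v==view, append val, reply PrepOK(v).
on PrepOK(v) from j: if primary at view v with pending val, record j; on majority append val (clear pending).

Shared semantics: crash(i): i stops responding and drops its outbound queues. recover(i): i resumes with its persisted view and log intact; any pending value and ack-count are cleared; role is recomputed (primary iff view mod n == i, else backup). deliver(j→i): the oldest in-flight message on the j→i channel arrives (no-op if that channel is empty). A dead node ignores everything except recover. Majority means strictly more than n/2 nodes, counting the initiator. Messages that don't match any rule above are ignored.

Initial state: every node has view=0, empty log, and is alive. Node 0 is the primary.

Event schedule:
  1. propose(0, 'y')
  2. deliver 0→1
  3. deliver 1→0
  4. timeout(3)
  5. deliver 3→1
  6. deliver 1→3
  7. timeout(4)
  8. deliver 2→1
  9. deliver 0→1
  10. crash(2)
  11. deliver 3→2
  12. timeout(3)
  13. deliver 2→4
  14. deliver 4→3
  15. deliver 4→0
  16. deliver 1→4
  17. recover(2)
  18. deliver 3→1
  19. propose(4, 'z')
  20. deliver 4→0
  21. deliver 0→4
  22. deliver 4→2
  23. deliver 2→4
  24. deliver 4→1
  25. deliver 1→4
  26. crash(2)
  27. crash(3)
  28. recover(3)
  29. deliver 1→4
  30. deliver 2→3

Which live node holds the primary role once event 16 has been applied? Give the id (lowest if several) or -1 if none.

after 1 — propose(0,'y'): ·
after 2 — deliver 0→1: n1:back/v0/[y]
after 3 — deliver 1→0: ·
after 4 — timeout(3): n3:back/v1/[-]
after 5 — deliver 3→1: n1:prim/v1/[y]
after 6 — deliver 1→3: ·
after 7 — timeout(4): n4:back/v1/[-]
after 8 — deliver 2→1: ·
after 9 — deliver 0→1: ·
after 10 — crash(2): n2:✗back/v0/[-]
after 11 — deliver 3→2: ·
after 12 — timeout(3): n3:back/v2/[-]
after 13 — deliver 2→4: ·
after 14 — deliver 4→3: ·
after 15 — deliver 4→0: n0:back/v1/[-]
after 16 — deliver 1→4: ·

1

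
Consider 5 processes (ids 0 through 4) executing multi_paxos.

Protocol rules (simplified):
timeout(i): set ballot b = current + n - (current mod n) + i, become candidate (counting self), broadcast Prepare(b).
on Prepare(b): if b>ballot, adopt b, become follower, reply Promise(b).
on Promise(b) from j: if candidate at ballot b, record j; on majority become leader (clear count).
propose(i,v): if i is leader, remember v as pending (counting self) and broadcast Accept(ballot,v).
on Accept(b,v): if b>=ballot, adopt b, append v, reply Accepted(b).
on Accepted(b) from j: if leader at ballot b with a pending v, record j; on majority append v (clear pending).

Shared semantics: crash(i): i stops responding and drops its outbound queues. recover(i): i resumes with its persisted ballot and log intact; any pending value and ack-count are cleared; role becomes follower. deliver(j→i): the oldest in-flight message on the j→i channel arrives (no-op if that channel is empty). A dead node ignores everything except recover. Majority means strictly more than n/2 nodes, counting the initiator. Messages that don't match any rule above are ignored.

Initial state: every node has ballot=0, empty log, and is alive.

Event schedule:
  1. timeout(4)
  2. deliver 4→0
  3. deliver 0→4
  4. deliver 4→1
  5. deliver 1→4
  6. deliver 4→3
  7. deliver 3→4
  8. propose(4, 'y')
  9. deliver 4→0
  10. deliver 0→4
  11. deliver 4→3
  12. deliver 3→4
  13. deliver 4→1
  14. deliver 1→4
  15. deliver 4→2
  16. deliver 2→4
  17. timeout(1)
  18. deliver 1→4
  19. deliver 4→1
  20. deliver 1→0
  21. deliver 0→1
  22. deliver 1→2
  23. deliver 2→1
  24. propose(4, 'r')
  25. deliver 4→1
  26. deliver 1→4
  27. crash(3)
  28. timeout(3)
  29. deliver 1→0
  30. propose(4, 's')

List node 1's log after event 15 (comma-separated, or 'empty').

step 1 timeout(4): 4={cand,b=9,log=-}
step 2 deliver 4→0: 0={foll,b=9,log=-}
step 3 deliver 0→4: —
step 4 deliver 4→1: 1={foll,b=9,log=-}
step 5 deliver 1→4: 4={lead,b=9,log=-}
step 6 deliver 4→3: 3={foll,b=9,log=-}
step 7 deliver 3→4: —
step 8 propose(4,'y'): —
step 9 deliver 4→0: 0={foll,b=9,log=y}
step 10 deliver 0→4: —
step 11 deliver 4→3: 3={foll,b=9,log=y}
step 12 deliver 3→4: 4={lead,b=9,log=y}
step 13 deliver 4→1: 1={foll,b=9,log=y}
step 14 deliver 1→4: —
step 15 deliver 4→2: 2={foll,b=9,log=-}

y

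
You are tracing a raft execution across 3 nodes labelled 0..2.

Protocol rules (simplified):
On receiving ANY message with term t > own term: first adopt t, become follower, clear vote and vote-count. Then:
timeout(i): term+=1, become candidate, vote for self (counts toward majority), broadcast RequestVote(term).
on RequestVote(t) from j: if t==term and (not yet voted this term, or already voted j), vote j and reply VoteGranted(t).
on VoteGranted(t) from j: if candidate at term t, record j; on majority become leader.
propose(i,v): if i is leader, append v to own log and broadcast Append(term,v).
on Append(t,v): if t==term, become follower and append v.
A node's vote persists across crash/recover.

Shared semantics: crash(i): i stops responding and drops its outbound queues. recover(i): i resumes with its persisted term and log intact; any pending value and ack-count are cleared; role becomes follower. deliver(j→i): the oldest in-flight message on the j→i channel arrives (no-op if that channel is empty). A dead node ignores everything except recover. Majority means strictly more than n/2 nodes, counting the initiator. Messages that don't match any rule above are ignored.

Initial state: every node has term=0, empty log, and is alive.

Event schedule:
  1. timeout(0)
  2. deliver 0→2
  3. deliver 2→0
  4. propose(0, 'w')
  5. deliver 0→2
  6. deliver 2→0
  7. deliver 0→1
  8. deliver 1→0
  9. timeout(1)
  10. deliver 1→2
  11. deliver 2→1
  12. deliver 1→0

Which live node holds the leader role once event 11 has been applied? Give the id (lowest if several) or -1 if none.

0

after 1 — timeout(0): n0:cand/t1/[-]
after 2 — deliver 0→2: n2:foll/t1/[-]
after 3 — deliver 2→0: n0:lead/t1/[-]
after 4 — propose(0,'w'): n0:lead/t1/[w]
after 5 — deliver 0→2: n2:foll/t1/[w]
after 6 — deliver 2→0: ·
after 7 — deliver 0→1: n1:foll/t1/[-]
after 8 — deliver 1→0: ·
after 9 — timeout(1): n1:cand/t2/[-]
after 10 — deliver 1→2: n2:foll/t2/[w]
after 11 — deliver 2→1: n1:lead/t2/[-]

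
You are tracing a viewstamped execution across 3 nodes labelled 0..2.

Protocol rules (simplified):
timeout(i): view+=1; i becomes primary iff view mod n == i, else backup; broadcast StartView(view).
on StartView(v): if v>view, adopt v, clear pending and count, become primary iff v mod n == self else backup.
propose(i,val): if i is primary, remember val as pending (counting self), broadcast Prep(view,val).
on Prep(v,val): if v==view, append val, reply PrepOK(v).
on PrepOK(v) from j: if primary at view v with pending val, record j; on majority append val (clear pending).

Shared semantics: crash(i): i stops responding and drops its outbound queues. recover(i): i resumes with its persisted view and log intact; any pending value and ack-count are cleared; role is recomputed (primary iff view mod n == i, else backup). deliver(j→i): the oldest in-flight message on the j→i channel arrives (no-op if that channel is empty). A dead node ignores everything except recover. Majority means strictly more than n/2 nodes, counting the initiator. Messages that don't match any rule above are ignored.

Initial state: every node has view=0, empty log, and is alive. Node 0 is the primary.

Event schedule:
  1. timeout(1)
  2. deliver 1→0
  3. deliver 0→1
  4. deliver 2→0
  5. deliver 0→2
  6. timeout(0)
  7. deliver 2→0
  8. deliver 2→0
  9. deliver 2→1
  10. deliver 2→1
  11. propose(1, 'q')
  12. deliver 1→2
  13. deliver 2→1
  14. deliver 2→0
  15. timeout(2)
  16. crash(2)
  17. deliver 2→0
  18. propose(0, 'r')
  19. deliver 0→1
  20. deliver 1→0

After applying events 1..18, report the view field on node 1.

e1 timeout(1): 1[prim,v=1,-]
e2 deliver 1→0: 0[back,v=1,-]
e3 deliver 0→1: ·
e4 deliver 2→0: ·
e5 deliver 0→2: ·
e6 timeout(0): 0[back,v=2,-]
e7 deliver 2→0: ·
e8 deliver 2→0: ·
e9 deliver 2→1: ·
e10 deliver 2→1: ·
e11 propose(1,'q'): ·
e12 deliver 1→2: 2[back,v=1,-]
e13 deliver 2→1: ·
e14 deliver 2→0: ·
e15 timeout(2): 2[prim,v=2,-]
e16 crash(2): 2[✗prim,v=2,-]
e17 deliver 2→0: ·
e18 propose(0,'r'): ·

1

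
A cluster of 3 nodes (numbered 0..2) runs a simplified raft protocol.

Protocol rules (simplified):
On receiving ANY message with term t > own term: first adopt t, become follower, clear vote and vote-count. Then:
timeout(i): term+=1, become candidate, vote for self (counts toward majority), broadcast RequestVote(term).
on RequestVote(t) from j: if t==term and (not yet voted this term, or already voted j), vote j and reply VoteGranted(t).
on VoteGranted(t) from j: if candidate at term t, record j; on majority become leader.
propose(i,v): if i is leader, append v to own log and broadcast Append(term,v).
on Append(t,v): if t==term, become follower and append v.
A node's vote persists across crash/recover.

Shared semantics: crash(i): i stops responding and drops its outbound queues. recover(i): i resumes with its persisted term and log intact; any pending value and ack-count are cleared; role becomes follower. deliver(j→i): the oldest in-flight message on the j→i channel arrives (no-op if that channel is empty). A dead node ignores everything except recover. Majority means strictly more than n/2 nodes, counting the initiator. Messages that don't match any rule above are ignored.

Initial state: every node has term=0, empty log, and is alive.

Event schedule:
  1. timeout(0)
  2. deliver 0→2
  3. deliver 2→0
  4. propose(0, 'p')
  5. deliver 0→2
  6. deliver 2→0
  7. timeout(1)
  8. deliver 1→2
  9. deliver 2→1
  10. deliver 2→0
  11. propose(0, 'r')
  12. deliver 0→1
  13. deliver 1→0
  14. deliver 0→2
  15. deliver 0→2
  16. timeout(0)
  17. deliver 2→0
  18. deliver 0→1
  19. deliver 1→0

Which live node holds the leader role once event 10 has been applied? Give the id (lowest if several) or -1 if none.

[1] timeout(0) → N0(cand t1 [-])
[2] deliver 0→2 → N2(foll t1 [-])
[3] deliver 2→0 → N0(lead t1 [-])
[4] propose(0,'p') → N0(lead t1 [p])
[5] deliver 0→2 → N2(foll t1 [p])
[6] deliver 2→0 → ∅
[7] timeout(1) → N1(cand t1 [-])
[8] deliver 1→2 → ∅
[9] deliver 2→1 → ∅
[10] deliver 2→0 → ∅

0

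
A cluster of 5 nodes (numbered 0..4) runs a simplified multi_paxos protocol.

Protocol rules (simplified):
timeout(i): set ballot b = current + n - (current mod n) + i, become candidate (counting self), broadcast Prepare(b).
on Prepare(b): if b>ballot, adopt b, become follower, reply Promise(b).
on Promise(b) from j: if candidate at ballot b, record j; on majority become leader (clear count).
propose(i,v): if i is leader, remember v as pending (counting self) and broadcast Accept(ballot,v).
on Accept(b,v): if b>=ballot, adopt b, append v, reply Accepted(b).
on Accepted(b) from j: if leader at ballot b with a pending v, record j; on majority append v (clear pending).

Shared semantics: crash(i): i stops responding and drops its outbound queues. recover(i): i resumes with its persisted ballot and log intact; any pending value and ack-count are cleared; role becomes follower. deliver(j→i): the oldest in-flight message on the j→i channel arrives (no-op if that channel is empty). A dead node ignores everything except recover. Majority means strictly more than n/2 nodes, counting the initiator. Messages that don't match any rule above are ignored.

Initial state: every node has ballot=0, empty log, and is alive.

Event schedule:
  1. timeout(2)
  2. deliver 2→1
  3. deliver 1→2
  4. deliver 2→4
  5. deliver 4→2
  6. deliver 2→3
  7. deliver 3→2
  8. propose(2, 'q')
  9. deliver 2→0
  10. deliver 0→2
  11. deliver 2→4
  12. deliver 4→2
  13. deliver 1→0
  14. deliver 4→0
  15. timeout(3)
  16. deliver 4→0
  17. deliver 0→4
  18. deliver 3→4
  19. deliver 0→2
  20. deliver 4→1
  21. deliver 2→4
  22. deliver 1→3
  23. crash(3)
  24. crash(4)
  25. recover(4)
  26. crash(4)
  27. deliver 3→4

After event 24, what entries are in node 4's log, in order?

after 1 — timeout(2): n2:cand/b7/[-]
after 2 — deliver 2→1: n1:foll/b7/[-]
after 3 — deliver 1→2: ·
after 4 — deliver 2→4: n4:foll/b7/[-]
after 5 — deliver 4→2: n2:lead/b7/[-]
after 6 — deliver 2→3: n3:foll/b7/[-]
after 7 — deliver 3→2: ·
after 8 — propose(2,'q'): ·
after 9 — deliver 2→0: n0:foll/b7/[-]
after 10 — deliver 0→2: ·
after 11 — deliver 2→4: n4:foll/b7/[q]
after 12 — deliver 4→2: ·
after 13 — deliver 1→0: ·
after 14 — deliver 4→0: ·
after 15 — timeout(3): n3:cand/b13/[-]
after 16 — deliver 4→0: ·
after 17 — deliver 0→4: ·
after 18 — deliver 3→4: n4:foll/b13/[q]
after 19 — deliver 0→2: ·
after 20 — deliver 4→1: ·
after 21 — deliver 2→4: ·
after 22 — deliver 1→3: ·
after 23 — crash(3): n3:✗cand/b13/[-]
after 24 — crash(4): n4:✗foll/b13/[q]

q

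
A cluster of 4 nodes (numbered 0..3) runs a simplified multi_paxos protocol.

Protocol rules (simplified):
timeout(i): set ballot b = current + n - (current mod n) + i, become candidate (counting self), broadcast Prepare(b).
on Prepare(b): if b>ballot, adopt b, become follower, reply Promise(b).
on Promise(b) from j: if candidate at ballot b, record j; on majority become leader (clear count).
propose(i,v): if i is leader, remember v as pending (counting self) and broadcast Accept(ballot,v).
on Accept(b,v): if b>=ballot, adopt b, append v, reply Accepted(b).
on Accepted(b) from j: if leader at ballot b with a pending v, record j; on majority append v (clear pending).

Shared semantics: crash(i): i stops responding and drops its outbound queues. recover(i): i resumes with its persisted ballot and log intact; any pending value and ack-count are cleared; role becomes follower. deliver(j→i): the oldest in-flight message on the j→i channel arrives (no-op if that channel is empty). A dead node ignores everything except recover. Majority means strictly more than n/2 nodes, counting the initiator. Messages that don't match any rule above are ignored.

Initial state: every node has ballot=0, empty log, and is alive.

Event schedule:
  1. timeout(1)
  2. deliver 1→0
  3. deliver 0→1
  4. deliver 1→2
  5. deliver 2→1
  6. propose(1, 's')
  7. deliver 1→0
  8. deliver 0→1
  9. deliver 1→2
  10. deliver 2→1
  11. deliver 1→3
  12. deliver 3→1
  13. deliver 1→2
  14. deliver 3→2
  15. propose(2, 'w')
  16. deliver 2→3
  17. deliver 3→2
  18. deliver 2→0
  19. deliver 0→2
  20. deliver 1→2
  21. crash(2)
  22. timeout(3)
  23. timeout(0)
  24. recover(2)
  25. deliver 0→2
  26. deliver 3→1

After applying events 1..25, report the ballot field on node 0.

8

1. timeout(1):  <1:cand b5 ->
2. deliver 1→0:  <0:foll b5 ->
3. deliver 0→1:  nop
4. deliver 1→2:  <2:foll b5 ->
5. deliver 2→1:  <1:lead b5 ->
6. propose(1,'s'):  nop
7. deliver 1→0:  <0:foll b5 s>
8. deliver 0→1:  nop
9. deliver 1→2:  <2:foll b5 s>
10. deliver 2→1:  <1:lead b5 s>
11. deliver 1→3:  <3:foll b5 ->
12. deliver 3→1:  nop
13. deliver 1→2:  nop
14. deliver 3→2:  nop
15. propose(2,'w'):  nop
16. deliver 2→3:  nop
17. deliver 3→2:  nop
18. deliver 2→0:  nop
19. deliver 0→2:  nop
20. deliver 1→2:  nop
21. crash(2):  <2:✗foll b5 s>
22. timeout(3):  <3:cand b11 ->
23. timeout(0):  <0:cand b8 s>
24. recover(2):  <2:foll b5 s>
25. deliver 0→2:  <2:foll b8 s>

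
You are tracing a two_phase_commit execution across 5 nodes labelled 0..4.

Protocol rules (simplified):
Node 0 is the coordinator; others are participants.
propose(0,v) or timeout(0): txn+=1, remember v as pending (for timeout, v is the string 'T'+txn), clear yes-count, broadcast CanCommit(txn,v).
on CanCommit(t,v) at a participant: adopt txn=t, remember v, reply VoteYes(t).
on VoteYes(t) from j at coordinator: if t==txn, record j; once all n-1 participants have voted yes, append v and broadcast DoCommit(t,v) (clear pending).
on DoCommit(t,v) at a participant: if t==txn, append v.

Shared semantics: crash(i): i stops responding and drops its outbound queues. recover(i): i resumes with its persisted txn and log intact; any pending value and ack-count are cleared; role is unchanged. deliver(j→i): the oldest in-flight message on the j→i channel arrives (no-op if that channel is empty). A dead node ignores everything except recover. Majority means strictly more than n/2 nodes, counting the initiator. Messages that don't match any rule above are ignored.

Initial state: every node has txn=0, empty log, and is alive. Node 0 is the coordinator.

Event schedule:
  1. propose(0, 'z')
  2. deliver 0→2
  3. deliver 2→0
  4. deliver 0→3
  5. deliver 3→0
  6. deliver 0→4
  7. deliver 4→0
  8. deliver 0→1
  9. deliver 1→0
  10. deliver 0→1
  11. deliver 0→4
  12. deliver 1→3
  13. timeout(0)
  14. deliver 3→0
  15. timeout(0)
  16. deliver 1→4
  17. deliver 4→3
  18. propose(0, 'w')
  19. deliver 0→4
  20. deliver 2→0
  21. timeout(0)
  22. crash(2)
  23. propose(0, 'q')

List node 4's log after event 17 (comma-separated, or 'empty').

z

e1 propose(0,'z'): 0[coor,t=1,-]
e2 deliver 0→2: 2[part,t=1,-]
e3 deliver 2→0: ·
e4 deliver 0→3: 3[part,t=1,-]
e5 deliver 3→0: ·
e6 deliver 0→4: 4[part,t=1,-]
e7 deliver 4→0: ·
e8 deliver 0→1: 1[part,t=1,-]
e9 deliver 1→0: 0[coor,t=1,z]
e10 deliver 0→1: 1[part,t=1,z]
e11 deliver 0→4: 4[part,t=1,z]
e12 deliver 1→3: ·
e13 timeout(0): 0[coor,t=2,z]
e14 deliver 3→0: ·
e15 timeout(0): 0[coor,t=3,z]
e16 deliver 1→4: ·
e17 deliver 4→3: ·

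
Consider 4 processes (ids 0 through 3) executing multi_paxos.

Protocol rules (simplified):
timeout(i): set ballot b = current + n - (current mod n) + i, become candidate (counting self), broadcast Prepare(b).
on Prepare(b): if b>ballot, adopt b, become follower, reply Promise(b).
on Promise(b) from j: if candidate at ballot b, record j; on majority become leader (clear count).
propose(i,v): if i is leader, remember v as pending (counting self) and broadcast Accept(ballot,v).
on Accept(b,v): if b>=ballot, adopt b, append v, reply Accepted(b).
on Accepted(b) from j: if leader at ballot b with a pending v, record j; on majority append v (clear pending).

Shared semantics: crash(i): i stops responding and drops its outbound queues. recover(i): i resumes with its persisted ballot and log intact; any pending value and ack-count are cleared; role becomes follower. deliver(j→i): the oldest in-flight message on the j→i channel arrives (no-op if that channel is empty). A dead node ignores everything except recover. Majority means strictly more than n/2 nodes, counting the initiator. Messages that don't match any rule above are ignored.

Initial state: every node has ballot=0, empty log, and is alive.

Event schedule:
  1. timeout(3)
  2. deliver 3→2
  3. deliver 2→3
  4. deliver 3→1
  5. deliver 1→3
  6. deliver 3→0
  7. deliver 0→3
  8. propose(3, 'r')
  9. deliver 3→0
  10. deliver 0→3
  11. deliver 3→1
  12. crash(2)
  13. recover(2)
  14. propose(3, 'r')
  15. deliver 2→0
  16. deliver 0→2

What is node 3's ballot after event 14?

7

after 1 — timeout(3): n3:cand/b7/[-]
after 2 — deliver 3→2: n2:foll/b7/[-]
after 3 — deliver 2→3: ·
after 4 — deliver 3→1: n1:foll/b7/[-]
after 5 — deliver 1→3: n3:lead/b7/[-]
after 6 — deliver 3→0: n0:foll/b7/[-]
after 7 — deliver 0→3: ·
after 8 — propose(3,'r'): ·
after 9 — deliver 3→0: n0:foll/b7/[r]
after 10 — deliver 0→3: ·
after 11 — deliver 3→1: n1:foll/b7/[r]
after 12 — crash(2): n2:✗foll/b7/[-]
after 13 — recover(2): n2:foll/b7/[-]
after 14 — propose(3,'r'): ·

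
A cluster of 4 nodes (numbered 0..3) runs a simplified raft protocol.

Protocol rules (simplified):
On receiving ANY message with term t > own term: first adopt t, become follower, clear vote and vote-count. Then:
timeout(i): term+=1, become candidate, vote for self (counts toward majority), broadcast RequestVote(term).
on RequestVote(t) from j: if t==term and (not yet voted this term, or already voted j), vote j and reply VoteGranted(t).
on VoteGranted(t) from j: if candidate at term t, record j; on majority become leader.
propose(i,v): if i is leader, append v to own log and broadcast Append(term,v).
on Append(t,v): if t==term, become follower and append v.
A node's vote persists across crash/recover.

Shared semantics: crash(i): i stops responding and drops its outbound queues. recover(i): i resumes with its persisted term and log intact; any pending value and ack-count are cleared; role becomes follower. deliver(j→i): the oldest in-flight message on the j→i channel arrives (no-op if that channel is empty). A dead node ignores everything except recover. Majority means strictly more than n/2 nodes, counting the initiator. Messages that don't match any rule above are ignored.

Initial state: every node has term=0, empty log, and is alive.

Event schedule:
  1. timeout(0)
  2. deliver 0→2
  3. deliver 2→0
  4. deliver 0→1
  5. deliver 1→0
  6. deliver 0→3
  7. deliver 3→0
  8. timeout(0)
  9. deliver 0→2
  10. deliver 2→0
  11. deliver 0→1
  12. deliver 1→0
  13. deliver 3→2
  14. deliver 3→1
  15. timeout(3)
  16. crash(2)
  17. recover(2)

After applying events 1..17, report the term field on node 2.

2

after 1 — timeout(0): n0:cand/t1/[-]
after 2 — deliver 0→2: n2:foll/t1/[-]
after 3 — deliver 2→0: ·
after 4 — deliver 0→1: n1:foll/t1/[-]
after 5 — deliver 1→0: n0:lead/t1/[-]
after 6 — deliver 0→3: n3:foll/t1/[-]
after 7 — deliver 3→0: ·
after 8 — timeout(0): n0:cand/t2/[-]
after 9 — deliver 0→2: n2:foll/t2/[-]
after 10 — deliver 2→0: ·
after 11 — deliver 0→1: n1:foll/t2/[-]
after 12 — deliver 1→0: n0:lead/t2/[-]
after 13 — deliver 3→2: ·
after 14 — deliver 3→1: ·
after 15 — timeout(3): n3:cand/t2/[-]
after 16 — crash(2): n2:✗foll/t2/[-]
after 17 — recover(2): n2:foll/t2/[-]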